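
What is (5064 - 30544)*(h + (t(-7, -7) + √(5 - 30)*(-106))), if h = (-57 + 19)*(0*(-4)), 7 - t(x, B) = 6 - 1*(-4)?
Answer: 76440 + 13504400*I ≈ 76440.0 + 1.3504e+7*I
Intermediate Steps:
t(x, B) = -3 (t(x, B) = 7 - (6 - 1*(-4)) = 7 - (6 + 4) = 7 - 1*10 = 7 - 10 = -3)
h = 0 (h = -38*0 = 0)
(5064 - 30544)*(h + (t(-7, -7) + √(5 - 30)*(-106))) = (5064 - 30544)*(0 + (-3 + √(5 - 30)*(-106))) = -25480*(0 + (-3 + √(-25)*(-106))) = -25480*(0 + (-3 + (5*I)*(-106))) = -25480*(0 + (-3 - 530*I)) = -25480*(-3 - 530*I) = 76440 + 13504400*I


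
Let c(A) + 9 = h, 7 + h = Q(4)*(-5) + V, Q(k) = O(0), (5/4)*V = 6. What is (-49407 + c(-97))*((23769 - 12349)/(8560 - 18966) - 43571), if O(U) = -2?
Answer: 56005583811543/26015 ≈ 2.1528e+9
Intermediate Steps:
V = 24/5 (V = (4/5)*6 = 24/5 ≈ 4.8000)
Q(k) = -2
h = 39/5 (h = -7 + (-2*(-5) + 24/5) = -7 + (10 + 24/5) = -7 + 74/5 = 39/5 ≈ 7.8000)
c(A) = -6/5 (c(A) = -9 + 39/5 = -6/5)
(-49407 + c(-97))*((23769 - 12349)/(8560 - 18966) - 43571) = (-49407 - 6/5)*((23769 - 12349)/(8560 - 18966) - 43571) = -247041*(11420/(-10406) - 43571)/5 = -247041*(11420*(-1/10406) - 43571)/5 = -247041*(-5710/5203 - 43571)/5 = -247041/5*(-226705623/5203) = 56005583811543/26015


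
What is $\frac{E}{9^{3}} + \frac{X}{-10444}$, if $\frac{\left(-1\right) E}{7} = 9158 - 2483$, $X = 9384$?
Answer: $- \frac{41236403}{634473} \approx -64.993$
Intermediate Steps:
$E = -46725$ ($E = - 7 \left(9158 - 2483\right) = \left(-7\right) 6675 = -46725$)
$\frac{E}{9^{3}} + \frac{X}{-10444} = - \frac{46725}{9^{3}} + \frac{9384}{-10444} = - \frac{46725}{729} + 9384 \left(- \frac{1}{10444}\right) = \left(-46725\right) \frac{1}{729} - \frac{2346}{2611} = - \frac{15575}{243} - \frac{2346}{2611} = - \frac{41236403}{634473}$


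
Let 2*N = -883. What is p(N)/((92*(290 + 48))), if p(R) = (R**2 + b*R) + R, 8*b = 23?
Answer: 3091383/497536 ≈ 6.2134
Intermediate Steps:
N = -883/2 (N = (1/2)*(-883) = -883/2 ≈ -441.50)
b = 23/8 (b = (1/8)*23 = 23/8 ≈ 2.8750)
p(R) = R**2 + 31*R/8 (p(R) = (R**2 + 23*R/8) + R = R**2 + 31*R/8)
p(N)/((92*(290 + 48))) = ((1/8)*(-883/2)*(31 + 8*(-883/2)))/((92*(290 + 48))) = ((1/8)*(-883/2)*(31 - 3532))/((92*338)) = ((1/8)*(-883/2)*(-3501))/31096 = (3091383/16)*(1/31096) = 3091383/497536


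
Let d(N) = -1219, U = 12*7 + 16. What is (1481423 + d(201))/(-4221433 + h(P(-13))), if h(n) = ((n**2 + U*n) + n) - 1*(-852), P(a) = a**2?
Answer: -134564/379541 ≈ -0.35454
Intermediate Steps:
U = 100 (U = 84 + 16 = 100)
h(n) = 852 + n**2 + 101*n (h(n) = ((n**2 + 100*n) + n) - 1*(-852) = (n**2 + 101*n) + 852 = 852 + n**2 + 101*n)
(1481423 + d(201))/(-4221433 + h(P(-13))) = (1481423 - 1219)/(-4221433 + (852 + ((-13)**2)**2 + 101*(-13)**2)) = 1480204/(-4221433 + (852 + 169**2 + 101*169)) = 1480204/(-4221433 + (852 + 28561 + 17069)) = 1480204/(-4221433 + 46482) = 1480204/(-4174951) = 1480204*(-1/4174951) = -134564/379541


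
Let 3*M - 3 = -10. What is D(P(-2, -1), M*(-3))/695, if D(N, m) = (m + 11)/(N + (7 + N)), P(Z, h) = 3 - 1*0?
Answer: 18/9035 ≈ 0.0019923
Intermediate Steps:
M = -7/3 (M = 1 + (⅓)*(-10) = 1 - 10/3 = -7/3 ≈ -2.3333)
P(Z, h) = 3 (P(Z, h) = 3 + 0 = 3)
D(N, m) = (11 + m)/(7 + 2*N)
D(P(-2, -1), M*(-3))/695 = ((11 - 7/3*(-3))/(7 + 2*3))/695 = ((11 + 7)/(7 + 6))*(1/695) = (18/13)*(1/695) = 18/9035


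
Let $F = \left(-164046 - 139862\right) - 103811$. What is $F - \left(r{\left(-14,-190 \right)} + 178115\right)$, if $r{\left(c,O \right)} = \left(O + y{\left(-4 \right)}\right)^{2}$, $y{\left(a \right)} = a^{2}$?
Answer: $-616110$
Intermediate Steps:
$r{\left(c,O \right)} = \left(16 + O\right)^{2}$ ($r{\left(c,O \right)} = \left(O + \left(-4\right)^{2}\right)^{2} = \left(O + 16\right)^{2} = \left(16 + O\right)^{2}$)
$F = -407719$ ($F = -303908 - 103811 = -407719$)
$F - \left(r{\left(-14,-190 \right)} + 178115\right) = -407719 - \left(\left(16 - 190\right)^{2} + 178115\right) = -407719 - \left(\left(-174\right)^{2} + 178115\right) = -407719 - \left(30276 + 178115\right) = -407719 - 208391 = -616110$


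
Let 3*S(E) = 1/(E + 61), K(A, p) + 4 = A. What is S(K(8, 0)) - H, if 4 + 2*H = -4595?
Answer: 896807/390 ≈ 2299.5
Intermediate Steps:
K(A, p) = -4 + A
H = -4599/2 (H = -2 + (1/2)*(-4595) = -2 - 4595/2 = -4599/2 ≈ -2299.5)
S(E) = 1/(3*(61 + E)) (S(E) = 1/(3*(E + 61)) = 1/(3*(61 + E)))
S(K(8, 0)) - H = 1/(3*(61 + (-4 + 8))) - 1*(-4599/2) = 1/(3*(61 + 4)) + 4599/2 = (1/3)/65 + 4599/2 = (1/3)*(1/65) + 4599/2 = 1/195 + 4599/2 = 896807/390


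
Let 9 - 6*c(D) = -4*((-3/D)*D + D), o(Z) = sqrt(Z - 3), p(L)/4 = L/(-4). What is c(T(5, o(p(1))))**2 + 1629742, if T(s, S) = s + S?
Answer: 6518993/4 + 68*I/9 ≈ 1.6297e+6 + 7.5556*I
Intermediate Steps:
p(L) = -L (p(L) = 4*(L/(-4)) = 4*(L*(-1/4)) = 4*(-L/4) = -L)
o(Z) = sqrt(-3 + Z)
T(s, S) = S + s
c(D) = -1/2 + 2*D/3 (c(D) = 3/2 - (-2)*((-3/D)*D + D)/3 = 3/2 - (-2)*(-3 + D)/3 = 3/2 - (12 - 4*D)/6 = 3/2 + (-2 + 2*D/3) = -1/2 + 2*D/3)
c(T(5, o(p(1))))**2 + 1629742 = (-1/2 + 2*(sqrt(-3 - 1*1) + 5)/3)**2 + 1629742 = (-1/2 + 2*(sqrt(-3 - 1) + 5)/3)**2 + 1629742 = (-1/2 + 2*(sqrt(-4) + 5)/3)**2 + 1629742 = (-1/2 + 2*(2*I + 5)/3)**2 + 1629742 = (-1/2 + 2*(5 + 2*I)/3)**2 + 1629742 = (-1/2 + (10/3 + 4*I/3))**2 + 1629742 = (17/6 + 4*I/3)**2 + 1629742 = 1629742 + (17/6 + 4*I/3)**2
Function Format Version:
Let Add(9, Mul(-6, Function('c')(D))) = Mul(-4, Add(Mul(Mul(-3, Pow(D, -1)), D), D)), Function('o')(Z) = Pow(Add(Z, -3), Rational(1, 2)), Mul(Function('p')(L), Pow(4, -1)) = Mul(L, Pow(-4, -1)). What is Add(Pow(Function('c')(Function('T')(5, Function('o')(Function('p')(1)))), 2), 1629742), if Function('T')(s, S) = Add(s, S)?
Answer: Add(Rational(6518993, 4), Mul(Rational(68, 9), I)) ≈ Add(1.6297e+6, Mul(7.5556, I))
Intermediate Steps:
Function('p')(L) = Mul(-1, L) (Function('p')(L) = Mul(4, Mul(L, Pow(-4, -1))) = Mul(4, Mul(L, Rational(-1, 4))) = Mul(4, Mul(Rational(-1, 4), L)) = Mul(-1, L))
Function('o')(Z) = Pow(Add(-3, Z), Rational(1, 2))
Function('T')(s, S) = Add(S, s)
Function('c')(D) = Add(Rational(-1, 2), Mul(Rational(2, 3), D)) (Function('c')(D) = Add(Rational(3, 2), Mul(Rational(-1, 6), Mul(-4, Add(Mul(Mul(-3, Pow(D, -1)), D), D)))) = Add(Rational(3, 2), Mul(Rational(-1, 6), Mul(-4, Add(-3, D)))) = Add(Rational(3, 2), Mul(Rational(-1, 6), Add(12, Mul(-4, D)))) = Add(Rational(3, 2), Add(-2, Mul(Rational(2, 3), D))) = Add(Rational(-1, 2), Mul(Rational(2, 3), D)))
Add(Pow(Function('c')(Function('T')(5, Function('o')(Function('p')(1)))), 2), 1629742) = Add(Pow(Add(Rational(-1, 2), Mul(Rational(2, 3), Add(Pow(Add(-3, Mul(-1, 1)), Rational(1, 2)), 5))), 2), 1629742) = Add(Pow(Add(Rational(-1, 2), Mul(Rational(2, 3), Add(Pow(Add(-3, -1), Rational(1, 2)), 5))), 2), 1629742) = Add(Pow(Add(Rational(-1, 2), Mul(Rational(2, 3), Add(Pow(-4, Rational(1, 2)), 5))), 2), 1629742) = Add(Pow(Add(Rational(-1, 2), Mul(Rational(2, 3), Add(Mul(2, I), 5))), 2), 1629742) = Add(Pow(Add(Rational(-1, 2), Mul(Rational(2, 3), Add(5, Mul(2, I)))), 2), 1629742) = Add(Pow(Add(Rational(-1, 2), Add(Rational(10, 3), Mul(Rational(4, 3), I))), 2), 1629742) = Add(Pow(Add(Rational(17, 6), Mul(Rational(4, 3), I)), 2), 1629742) = Add(1629742, Pow(Add(Rational(17, 6), Mul(Rational(4, 3), I)), 2))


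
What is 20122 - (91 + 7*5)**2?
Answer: 4246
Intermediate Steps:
20122 - (91 + 7*5)**2 = 20122 - (91 + 35)**2 = 20122 - 1*126**2 = 20122 - 1*15876 = 20122 - 15876 = 4246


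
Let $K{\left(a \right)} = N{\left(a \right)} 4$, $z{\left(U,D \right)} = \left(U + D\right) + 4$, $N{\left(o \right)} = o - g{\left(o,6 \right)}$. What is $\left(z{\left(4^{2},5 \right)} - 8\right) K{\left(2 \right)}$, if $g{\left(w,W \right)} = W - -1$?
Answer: $-340$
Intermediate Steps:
$g{\left(w,W \right)} = 1 + W$ ($g{\left(w,W \right)} = W + 1 = 1 + W$)
$N{\left(o \right)} = -7 + o$ ($N{\left(o \right)} = o - \left(1 + 6\right) = o - 7 = -7 + o$)
$z{\left(U,D \right)} = 4 + D + U$ ($z{\left(U,D \right)} = \left(D + U\right) + 4 = 4 + D + U$)
$K{\left(a \right)} = -28 + 4 a$ ($K{\left(a \right)} = \left(-7 + a\right) 4 = -28 + 4 a$)
$\left(z{\left(4^{2},5 \right)} - 8\right) K{\left(2 \right)} = \left(\left(4 + 5 + 4^{2}\right) - 8\right) \left(-28 + 4 \cdot 2\right) = \left(\left(4 + 5 + 16\right) - 8\right) \left(-28 + 8\right) = \left(25 - 8\right) \left(-20\right) = 17 \left(-20\right) = -340$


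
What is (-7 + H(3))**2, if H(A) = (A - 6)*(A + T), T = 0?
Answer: 256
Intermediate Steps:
H(A) = A*(-6 + A) (H(A) = (A - 6)*(A + 0) = (-6 + A)*A = A*(-6 + A))
(-7 + H(3))**2 = (-7 + 3*(-6 + 3))**2 = (-7 + 3*(-3))**2 = (-7 - 9)**2 = (-16)**2 = 256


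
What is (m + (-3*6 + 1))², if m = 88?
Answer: 5041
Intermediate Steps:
(m + (-3*6 + 1))² = (88 + (-3*6 + 1))² = (88 + (-18 + 1))² = (88 - 17)² = 71² = 5041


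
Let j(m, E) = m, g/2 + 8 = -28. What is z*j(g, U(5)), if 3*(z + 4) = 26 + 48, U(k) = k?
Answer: -1488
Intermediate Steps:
g = -72 (g = -16 + 2*(-28) = -16 - 56 = -72)
z = 62/3 (z = -4 + (26 + 48)/3 = -4 + (⅓)*74 = -4 + 74/3 = 62/3 ≈ 20.667)
z*j(g, U(5)) = (62/3)*(-72) = -1488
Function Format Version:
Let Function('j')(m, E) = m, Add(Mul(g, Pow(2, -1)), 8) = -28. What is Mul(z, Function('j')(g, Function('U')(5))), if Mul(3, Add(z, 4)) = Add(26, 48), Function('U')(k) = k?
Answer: -1488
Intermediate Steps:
g = -72 (g = Add(-16, Mul(2, -28)) = Add(-16, -56) = -72)
z = Rational(62, 3) (z = Add(-4, Mul(Rational(1, 3), Add(26, 48))) = Add(-4, Mul(Rational(1, 3), 74)) = Add(-4, Rational(74, 3)) = Rational(62, 3) ≈ 20.667)
Mul(z, Function('j')(g, Function('U')(5))) = Mul(Rational(62, 3), -72) = -1488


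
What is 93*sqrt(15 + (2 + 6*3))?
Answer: 93*sqrt(35) ≈ 550.20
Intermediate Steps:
93*sqrt(15 + (2 + 6*3)) = 93*sqrt(15 + (2 + 18)) = 93*sqrt(15 + 20) = 93*sqrt(35)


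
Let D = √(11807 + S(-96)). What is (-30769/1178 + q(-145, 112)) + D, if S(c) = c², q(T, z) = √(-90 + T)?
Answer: -30769/1178 + √21023 + I*√235 ≈ 118.87 + 15.33*I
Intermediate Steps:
D = √21023 (D = √(11807 + (-96)²) = √(11807 + 9216) = √21023 ≈ 144.99)
(-30769/1178 + q(-145, 112)) + D = (-30769/1178 + √(-90 - 145)) + √21023 = (-30769*1/1178 + √(-235)) + √21023 = (-30769/1178 + I*√235) + √21023 = -30769/1178 + √21023 + I*√235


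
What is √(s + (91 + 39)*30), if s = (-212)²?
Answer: 2*√12211 ≈ 221.01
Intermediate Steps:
s = 44944
√(s + (91 + 39)*30) = √(44944 + (91 + 39)*30) = √(44944 + 130*30) = √(44944 + 3900) = √48844 = 2*√12211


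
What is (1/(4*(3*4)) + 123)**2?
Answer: 34869025/2304 ≈ 15134.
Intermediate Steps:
(1/(4*(3*4)) + 123)**2 = (1/(4*12) + 123)**2 = (1/48 + 123)**2 = (5905/48)**2 = 34869025/2304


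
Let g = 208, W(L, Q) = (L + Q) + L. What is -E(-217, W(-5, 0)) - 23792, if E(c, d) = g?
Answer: -24000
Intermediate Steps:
W(L, Q) = Q + 2*L
E(c, d) = 208
-E(-217, W(-5, 0)) - 23792 = -1*208 - 23792 = -208 - 23792 = -24000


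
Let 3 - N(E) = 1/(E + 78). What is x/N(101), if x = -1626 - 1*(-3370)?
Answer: 39022/67 ≈ 582.42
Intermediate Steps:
x = 1744 (x = -1626 + 3370 = 1744)
N(E) = 3 - 1/(78 + E) (N(E) = 3 - 1/(E + 78) = 3 - 1/(78 + E))
x/N(101) = 1744/(((233 + 3*101)/(78 + 101))) = 1744/(((233 + 303)/179)) = 1744/(((1/179)*536)) = 1744/(536/179) = 1744*(179/536) = 39022/67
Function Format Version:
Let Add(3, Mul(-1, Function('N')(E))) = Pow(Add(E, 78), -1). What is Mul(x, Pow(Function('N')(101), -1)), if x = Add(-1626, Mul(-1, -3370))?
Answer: Rational(39022, 67) ≈ 582.42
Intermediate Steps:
x = 1744 (x = Add(-1626, 3370) = 1744)
Function('N')(E) = Add(3, Mul(-1, Pow(Add(78, E), -1))) (Function('N')(E) = Add(3, Mul(-1, Pow(Add(E, 78), -1))) = Add(3, Mul(-1, Pow(Add(78, E), -1))))
Mul(x, Pow(Function('N')(101), -1)) = Mul(1744, Pow(Mul(Pow(Add(78, 101), -1), Add(233, Mul(3, 101))), -1)) = Mul(1744, Pow(Mul(Pow(179, -1), Add(233, 303)), -1)) = Mul(1744, Pow(Mul(Rational(1, 179), 536), -1)) = Mul(1744, Pow(Rational(536, 179), -1)) = Mul(1744, Rational(179, 536)) = Rational(39022, 67)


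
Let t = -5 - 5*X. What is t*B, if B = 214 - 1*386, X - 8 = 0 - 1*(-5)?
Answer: 12040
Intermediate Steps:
X = 13 (X = 8 + (0 - 1*(-5)) = 8 + (0 + 5) = 8 + 5 = 13)
t = -70 (t = -5 - 5*13 = -5 - 65 = -70)
B = -172 (B = 214 - 386 = -172)
t*B = -70*(-172) = 12040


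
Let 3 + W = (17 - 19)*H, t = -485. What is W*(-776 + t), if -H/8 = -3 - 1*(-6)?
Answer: -56745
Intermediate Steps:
H = -24 (H = -8*(-3 - 1*(-6)) = -8*(-3 + 6) = -8*3 = -24)
W = 45 (W = -3 + (17 - 19)*(-24) = -3 - 2*(-24) = -3 + 48 = 45)
W*(-776 + t) = 45*(-776 - 485) = 45*(-1261) = -56745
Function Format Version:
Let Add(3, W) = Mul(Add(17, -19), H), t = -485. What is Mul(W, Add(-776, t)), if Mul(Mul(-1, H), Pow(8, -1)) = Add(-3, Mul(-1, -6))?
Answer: -56745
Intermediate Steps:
H = -24 (H = Mul(-8, Add(-3, Mul(-1, -6))) = Mul(-8, Add(-3, 6)) = Mul(-8, 3) = -24)
W = 45 (W = Add(-3, Mul(Add(17, -19), -24)) = Add(-3, Mul(-2, -24)) = Add(-3, 48) = 45)
Mul(W, Add(-776, t)) = Mul(45, Add(-776, -485)) = Mul(45, -1261) = -56745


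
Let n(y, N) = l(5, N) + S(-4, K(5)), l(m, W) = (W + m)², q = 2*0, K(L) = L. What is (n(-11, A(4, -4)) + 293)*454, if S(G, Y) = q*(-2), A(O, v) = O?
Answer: 169796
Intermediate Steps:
q = 0
S(G, Y) = 0 (S(G, Y) = 0*(-2) = 0)
n(y, N) = (5 + N)² (n(y, N) = (N + 5)² + 0 = (5 + N)² + 0 = (5 + N)²)
(n(-11, A(4, -4)) + 293)*454 = ((5 + 4)² + 293)*454 = (9² + 293)*454 = (81 + 293)*454 = 374*454 = 169796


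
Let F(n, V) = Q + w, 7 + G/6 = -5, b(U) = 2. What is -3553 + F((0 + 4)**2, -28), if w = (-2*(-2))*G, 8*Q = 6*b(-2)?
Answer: -7679/2 ≈ -3839.5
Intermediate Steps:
G = -72 (G = -42 + 6*(-5) = -42 - 30 = -72)
Q = 3/2 (Q = (6*2)/8 = (1/8)*12 = 3/2 ≈ 1.5000)
w = -288 (w = -2*(-2)*(-72) = 4*(-72) = -288)
F(n, V) = -573/2 (F(n, V) = 3/2 - 288 = -573/2)
-3553 + F((0 + 4)**2, -28) = -3553 - 573/2 = -7679/2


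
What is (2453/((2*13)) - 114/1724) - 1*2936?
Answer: -15922157/5603 ≈ -2841.7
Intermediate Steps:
(2453/((2*13)) - 114/1724) - 1*2936 = (2453/26 - 114*1/1724) - 2936 = (2453*(1/26) - 57/862) - 2936 = (2453/26 - 57/862) - 2936 = 528251/5603 - 2936 = -15922157/5603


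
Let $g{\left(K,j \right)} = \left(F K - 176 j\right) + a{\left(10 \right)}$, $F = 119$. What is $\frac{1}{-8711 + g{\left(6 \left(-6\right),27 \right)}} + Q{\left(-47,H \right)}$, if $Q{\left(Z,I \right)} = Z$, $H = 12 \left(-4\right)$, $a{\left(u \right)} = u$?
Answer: $- \frac{833640}{17737} \approx -47.0$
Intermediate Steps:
$g{\left(K,j \right)} = 10 - 176 j + 119 K$ ($g{\left(K,j \right)} = \left(119 K - 176 j\right) + 10 = \left(- 176 j + 119 K\right) + 10 = 10 - 176 j + 119 K$)
$H = -48$
$\frac{1}{-8711 + g{\left(6 \left(-6\right),27 \right)}} + Q{\left(-47,H \right)} = \frac{1}{-8711 + \left(10 - 4752 + 119 \cdot 6 \left(-6\right)\right)} - 47 = \frac{1}{-8711 + \left(10 - 4752 + 119 \left(-36\right)\right)} - 47 = \frac{1}{-8711 - 9026} - 47 = \frac{1}{-17737} - 47 = - \frac{1}{17737} - 47 = - \frac{833640}{17737}$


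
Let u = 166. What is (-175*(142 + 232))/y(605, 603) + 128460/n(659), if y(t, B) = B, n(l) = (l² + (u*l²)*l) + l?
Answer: -1554704845921460/14323713452181 ≈ -108.54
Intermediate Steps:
n(l) = l + l² + 166*l³ (n(l) = (l² + (166*l²)*l) + l = (l² + 166*l³) + l = l + l² + 166*l³)
(-175*(142 + 232))/y(605, 603) + 128460/n(659) = -175*(142 + 232)/603 + 128460/((659*(1 + 659 + 166*659²))) = -175*374*(1/603) + 128460/((659*(1 + 659 + 166*434281))) = -65450*1/603 + 128460/((659*(1 + 659 + 72090646))) = -65450/603 + 128460/((659*72091306)) = -65450/603 + 128460/47508170654 = -65450/603 + 128460*(1/47508170654) = -65450/603 + 64230/23754085327 = -1554704845921460/14323713452181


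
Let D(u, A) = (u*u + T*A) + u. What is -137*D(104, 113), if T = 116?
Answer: -3291836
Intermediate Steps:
D(u, A) = u + u² + 116*A (D(u, A) = (u*u + 116*A) + u = (u² + 116*A) + u = u + u² + 116*A)
-137*D(104, 113) = -137*(104 + 104² + 116*113) = -137*(104 + 10816 + 13108) = -137*24028 = -3291836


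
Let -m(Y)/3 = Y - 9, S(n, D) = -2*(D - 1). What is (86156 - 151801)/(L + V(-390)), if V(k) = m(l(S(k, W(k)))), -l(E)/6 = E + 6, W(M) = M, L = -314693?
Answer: 65645/300482 ≈ 0.21847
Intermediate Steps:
S(n, D) = 2 - 2*D (S(n, D) = -2*(-1 + D) = 2 - 2*D)
l(E) = -36 - 6*E (l(E) = -6*(E + 6) = -6*(6 + E) = -36 - 6*E)
m(Y) = 27 - 3*Y (m(Y) = -3*(Y - 9) = -3*(-9 + Y) = 27 - 3*Y)
V(k) = 171 - 36*k (V(k) = 27 - 3*(-36 - 6*(2 - 2*k)) = 27 - 3*(-36 + (-12 + 12*k)) = 27 - 3*(-48 + 12*k) = 27 + (144 - 36*k) = 171 - 36*k)
(86156 - 151801)/(L + V(-390)) = (86156 - 151801)/(-314693 + (171 - 36*(-390))) = -65645/(-314693 + (171 + 14040)) = -65645/(-314693 + 14211) = -65645/(-300482) = -65645*(-1/300482) = 65645/300482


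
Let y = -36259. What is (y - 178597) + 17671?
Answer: -197185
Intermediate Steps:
(y - 178597) + 17671 = (-36259 - 178597) + 17671 = -214856 + 17671 = -197185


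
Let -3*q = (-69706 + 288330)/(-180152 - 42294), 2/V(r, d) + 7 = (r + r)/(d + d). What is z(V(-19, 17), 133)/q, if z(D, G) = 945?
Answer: 45045315/15616 ≈ 2884.6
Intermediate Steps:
V(r, d) = 2/(-7 + r/d) (V(r, d) = 2/(-7 + (r + r)/(d + d)) = 2/(-7 + (2*r)/((2*d))) = 2/(-7 + (2*r)*(1/(2*d))) = 2/(-7 + r/d))
q = 15616/47667 (q = -(-69706 + 288330)/(3*(-180152 - 42294)) = -218624/(3*(-222446)) = -218624*(-1)/(3*222446) = -⅓*(-15616/15889) = 15616/47667 ≈ 0.32761)
z(V(-19, 17), 133)/q = 945/(15616/47667) = 945*(47667/15616) = 45045315/15616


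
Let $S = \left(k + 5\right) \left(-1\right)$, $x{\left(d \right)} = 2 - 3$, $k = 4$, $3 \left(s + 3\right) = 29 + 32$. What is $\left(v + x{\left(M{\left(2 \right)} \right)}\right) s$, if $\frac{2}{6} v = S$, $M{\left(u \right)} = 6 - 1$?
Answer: $- \frac{1456}{3} \approx -485.33$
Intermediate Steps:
$s = \frac{52}{3}$ ($s = -3 + \frac{29 + 32}{3} = -3 + \frac{1}{3} \cdot 61 = -3 + \frac{61}{3} = \frac{52}{3} \approx 17.333$)
$M{\left(u \right)} = 5$ ($M{\left(u \right)} = 6 - 1 = 5$)
$x{\left(d \right)} = -1$
$S = -9$ ($S = \left(4 + 5\right) \left(-1\right) = 9 \left(-1\right) = -9$)
$v = -27$ ($v = 3 \left(-9\right) = -27$)
$\left(v + x{\left(M{\left(2 \right)} \right)}\right) s = \left(-27 - 1\right) \frac{52}{3} = \left(-28\right) \frac{52}{3} = - \frac{1456}{3}$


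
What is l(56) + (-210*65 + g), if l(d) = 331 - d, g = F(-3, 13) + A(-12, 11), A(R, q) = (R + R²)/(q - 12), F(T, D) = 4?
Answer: -13503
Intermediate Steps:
A(R, q) = (R + R²)/(-12 + q)
g = -128 (g = 4 - 12*(1 - 12)/(-12 + 11) = 4 - 12*(-11)/(-1) = 4 - 12*(-1)*(-11) = 4 - 132 = -128)
l(56) + (-210*65 + g) = (331 - 1*56) + (-210*65 - 128) = (331 - 56) + (-13650 - 128) = 275 - 13778 = -13503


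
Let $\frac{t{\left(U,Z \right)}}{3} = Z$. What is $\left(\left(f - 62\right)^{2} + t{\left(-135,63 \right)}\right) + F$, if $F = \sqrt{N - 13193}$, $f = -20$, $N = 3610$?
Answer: $6913 + 37 i \sqrt{7} \approx 6913.0 + 97.893 i$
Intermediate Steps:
$t{\left(U,Z \right)} = 3 Z$
$F = 37 i \sqrt{7}$ ($F = \sqrt{3610 - 13193} = \sqrt{-9583} = 37 i \sqrt{7} \approx 97.893 i$)
$\left(\left(f - 62\right)^{2} + t{\left(-135,63 \right)}\right) + F = \left(\left(-20 - 62\right)^{2} + 3 \cdot 63\right) + 37 i \sqrt{7} = \left(\left(-82\right)^{2} + 189\right) + 37 i \sqrt{7} = \left(6724 + 189\right) + 37 i \sqrt{7} = 6913 + 37 i \sqrt{7}$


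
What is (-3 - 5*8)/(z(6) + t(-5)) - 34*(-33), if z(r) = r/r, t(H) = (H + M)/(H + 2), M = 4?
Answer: 4359/4 ≈ 1089.8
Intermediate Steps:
t(H) = (4 + H)/(2 + H) (t(H) = (H + 4)/(H + 2) = (4 + H)/(2 + H))
z(r) = 1
(-3 - 5*8)/(z(6) + t(-5)) - 34*(-33) = (-3 - 5*8)/(1 + (4 - 5)/(2 - 5)) - 34*(-33) = (-3 - 40)/(1 - 1/(-3)) + 1122 = -43/(1 - 1/3*(-1)) + 1122 = -43/(1 + 1/3) + 1122 = -43/4/3 + 1122 = -43*3/4 + 1122 = -129/4 + 1122 = 4359/4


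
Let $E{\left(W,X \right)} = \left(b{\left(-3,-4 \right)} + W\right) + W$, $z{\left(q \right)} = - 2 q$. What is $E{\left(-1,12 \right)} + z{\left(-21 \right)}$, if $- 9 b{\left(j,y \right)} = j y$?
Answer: $\frac{116}{3} \approx 38.667$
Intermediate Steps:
$b{\left(j,y \right)} = - \frac{j y}{9}$
$E{\left(W,X \right)} = - \frac{4}{3} + 2 W$ ($E{\left(W,X \right)} = \left(\left(- \frac{1}{9}\right) \left(-3\right) \left(-4\right) + W\right) + W = \left(- \frac{4}{3} + W\right) + W = - \frac{4}{3} + 2 W$)
$E{\left(-1,12 \right)} + z{\left(-21 \right)} = \left(- \frac{4}{3} + 2 \left(-1\right)\right) - -42 = \left(- \frac{4}{3} - 2\right) + 42 = - \frac{10}{3} + 42 = \frac{116}{3}$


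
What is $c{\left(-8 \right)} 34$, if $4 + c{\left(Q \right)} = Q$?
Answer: $-408$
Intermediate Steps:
$c{\left(Q \right)} = -4 + Q$
$c{\left(-8 \right)} 34 = \left(-4 - 8\right) 34 = \left(-12\right) 34 = -408$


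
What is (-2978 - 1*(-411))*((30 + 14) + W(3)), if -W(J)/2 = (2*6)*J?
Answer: 71876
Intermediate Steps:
W(J) = -24*J (W(J) = -2*2*6*J = -24*J)
(-2978 - 1*(-411))*((30 + 14) + W(3)) = (-2978 - 1*(-411))*((30 + 14) - 24*3) = (-2978 + 411)*(44 - 72) = -2567*(-28) = 71876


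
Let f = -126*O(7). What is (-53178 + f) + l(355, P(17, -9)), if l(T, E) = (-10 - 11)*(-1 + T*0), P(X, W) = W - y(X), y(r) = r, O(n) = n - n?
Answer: -53157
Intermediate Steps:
O(n) = 0
f = 0 (f = -126*0 = 0)
P(X, W) = W - X
l(T, E) = 21 (l(T, E) = -21*(-1 + 0) = -21*(-1) = 21)
(-53178 + f) + l(355, P(17, -9)) = (-53178 + 0) + 21 = -53178 + 21 = -53157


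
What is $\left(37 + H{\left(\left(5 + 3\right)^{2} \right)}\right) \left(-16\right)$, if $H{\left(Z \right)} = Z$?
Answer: $-1616$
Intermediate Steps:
$\left(37 + H{\left(\left(5 + 3\right)^{2} \right)}\right) \left(-16\right) = \left(37 + \left(5 + 3\right)^{2}\right) \left(-16\right) = \left(37 + 8^{2}\right) \left(-16\right) = \left(37 + 64\right) \left(-16\right) = 101 \left(-16\right) = -1616$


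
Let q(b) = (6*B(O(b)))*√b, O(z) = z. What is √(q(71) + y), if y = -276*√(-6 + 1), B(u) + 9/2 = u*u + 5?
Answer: √(30249*√71 - 276*I*√5) ≈ 504.86 - 0.6112*I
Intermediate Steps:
B(u) = ½ + u² (B(u) = -9/2 + (u*u + 5) = -9/2 + (u² + 5) = -9/2 + (5 + u²) = ½ + u²)
y = -276*I*√5 ≈ -617.15*I
q(b) = √b*(3 + 6*b²) (q(b) = (6*(½ + b²))*√b = (3 + 6*b²)*√b = √b*(3 + 6*b²))
√(q(71) + y) = √(√71*(3 + 6*71²) - 276*I*√5) = √(√71*(3 + 6*5041) - 276*I*√5) = √(√71*(3 + 30246) - 276*I*√5) = √(√71*30249 - 276*I*√5) = √(30249*√71 - 276*I*√5)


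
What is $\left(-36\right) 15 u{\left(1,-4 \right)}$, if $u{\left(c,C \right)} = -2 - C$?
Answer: $-1080$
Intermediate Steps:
$\left(-36\right) 15 u{\left(1,-4 \right)} = \left(-36\right) 15 \left(-2 - -4\right) = - 540 \left(-2 + 4\right) = \left(-540\right) 2 = -1080$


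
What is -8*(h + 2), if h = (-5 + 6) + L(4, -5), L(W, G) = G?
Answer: 16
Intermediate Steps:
h = -4 (h = (-5 + 6) - 5 = 1 - 5 = -4)
-8*(h + 2) = -8*(-4 + 2) = -8*(-2) = 16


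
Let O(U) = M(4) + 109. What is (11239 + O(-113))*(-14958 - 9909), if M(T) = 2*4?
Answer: -282389652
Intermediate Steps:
M(T) = 8
O(U) = 117 (O(U) = 8 + 109 = 117)
(11239 + O(-113))*(-14958 - 9909) = (11239 + 117)*(-14958 - 9909) = 11356*(-24867) = -282389652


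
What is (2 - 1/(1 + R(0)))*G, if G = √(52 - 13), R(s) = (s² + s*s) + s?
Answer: √39 ≈ 6.2450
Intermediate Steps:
R(s) = s + 2*s² (R(s) = (s² + s²) + s = 2*s² + s = s + 2*s²)
G = √39 ≈ 6.2450
(2 - 1/(1 + R(0)))*G = (2 - 1/(1 + 0*(1 + 2*0)))*√39 = (2 - 1/(1 + 0*(1 + 0)))*√39 = (2 - 1/(1 + 0*1))*√39 = (2 - 1/(1 + 0))*√39 = (2 - 1/1)*√39 = (2 - 1*1)*√39 = (2 - 1)*√39 = 1*√39 = √39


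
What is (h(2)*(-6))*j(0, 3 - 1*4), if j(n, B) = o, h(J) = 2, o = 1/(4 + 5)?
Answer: -4/3 ≈ -1.3333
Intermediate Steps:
o = ⅑ (o = 1/9 = ⅑ ≈ 0.11111)
j(n, B) = ⅑
(h(2)*(-6))*j(0, 3 - 1*4) = (2*(-6))*(⅑) = -12*⅑ = -4/3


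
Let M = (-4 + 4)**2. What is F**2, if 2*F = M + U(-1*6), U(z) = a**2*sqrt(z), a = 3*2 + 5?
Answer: -43923/2 ≈ -21962.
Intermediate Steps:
M = 0 (M = 0**2 = 0)
a = 11 (a = 6 + 5 = 11)
U(z) = 121*sqrt(z) (U(z) = 11**2*sqrt(z) = 121*sqrt(z))
F = 121*I*sqrt(6)/2 (F = (0 + 121*sqrt(-1*6))/2 = (0 + 121*sqrt(-6))/2 = (0 + 121*(I*sqrt(6)))/2 = (0 + 121*I*sqrt(6))/2 = (121*I*sqrt(6))/2 = 121*I*sqrt(6)/2 ≈ 148.19*I)
F**2 = (121*I*sqrt(6)/2)**2 = -43923/2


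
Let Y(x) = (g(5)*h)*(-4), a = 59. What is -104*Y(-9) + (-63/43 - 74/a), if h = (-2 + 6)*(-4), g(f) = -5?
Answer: 84424461/2537 ≈ 33277.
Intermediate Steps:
h = -16 (h = 4*(-4) = -16)
Y(x) = -320 (Y(x) = -5*(-16)*(-4) = 80*(-4) = -320)
-104*Y(-9) + (-63/43 - 74/a) = -104*(-320) + (-63/43 - 74/59) = 33280 + (-63*1/43 - 74*1/59) = 33280 + (-63/43 - 74/59) = 33280 - 6899/2537 = 84424461/2537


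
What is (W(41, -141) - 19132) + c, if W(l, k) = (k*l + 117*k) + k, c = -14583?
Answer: -56134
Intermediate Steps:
W(l, k) = 118*k + k*l (W(l, k) = (117*k + k*l) + k = 118*k + k*l)
(W(41, -141) - 19132) + c = (-141*(118 + 41) - 19132) - 14583 = (-141*159 - 19132) - 14583 = (-22419 - 19132) - 14583 = -41551 - 14583 = -56134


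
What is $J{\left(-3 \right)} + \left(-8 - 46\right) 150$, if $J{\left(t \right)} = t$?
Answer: $-8103$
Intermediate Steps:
$J{\left(-3 \right)} + \left(-8 - 46\right) 150 = -3 + \left(-8 - 46\right) 150 = -3 - 8100 = -8103$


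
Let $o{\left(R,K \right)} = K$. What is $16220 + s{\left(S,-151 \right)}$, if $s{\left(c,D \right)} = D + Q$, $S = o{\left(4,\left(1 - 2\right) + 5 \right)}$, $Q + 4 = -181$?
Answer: $15884$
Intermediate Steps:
$Q = -185$ ($Q = -4 - 181 = -185$)
$S = 4$ ($S = \left(1 - 2\right) + 5 = -1 + 5 = 4$)
$s{\left(c,D \right)} = -185 + D$ ($s{\left(c,D \right)} = D - 185 = -185 + D$)
$16220 + s{\left(S,-151 \right)} = 16220 - 336 = 15884$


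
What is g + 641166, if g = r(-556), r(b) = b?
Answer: 640610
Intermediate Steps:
g = -556
g + 641166 = -556 + 641166 = 640610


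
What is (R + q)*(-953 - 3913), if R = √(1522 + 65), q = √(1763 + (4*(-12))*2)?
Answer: -111918*√3 - 4866*√1667 ≈ -3.9252e+5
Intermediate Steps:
q = √1667 (q = √(1763 - 48*2) = √(1763 - 96) = √1667 ≈ 40.829)
R = 23*√3 (R = √1587 = 23*√3 ≈ 39.837)
(R + q)*(-953 - 3913) = (23*√3 + √1667)*(-953 - 3913) = (√1667 + 23*√3)*(-4866) = -111918*√3 - 4866*√1667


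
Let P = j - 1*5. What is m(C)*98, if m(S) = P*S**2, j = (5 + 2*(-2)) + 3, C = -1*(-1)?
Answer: -98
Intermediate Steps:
C = 1
j = 4 (j = (5 - 4) + 3 = 1 + 3 = 4)
P = -1 (P = 4 - 1*5 = 4 - 5 = -1)
m(S) = -S**2
m(C)*98 = -1*1**2*98 = -1*1*98 = -1*98 = -98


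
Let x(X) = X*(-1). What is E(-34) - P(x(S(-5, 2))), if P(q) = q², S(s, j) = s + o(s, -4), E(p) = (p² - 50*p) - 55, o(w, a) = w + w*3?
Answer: 2176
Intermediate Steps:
o(w, a) = 4*w (o(w, a) = w + 3*w = 4*w)
E(p) = -55 + p² - 50*p
S(s, j) = 5*s (S(s, j) = s + 4*s = 5*s)
x(X) = -X
E(-34) - P(x(S(-5, 2))) = (-55 + (-34)² - 50*(-34)) - (-5*(-5))² = (-55 + 1156 + 1700) - (-1*(-25))² = 2801 - 1*25² = 2801 - 1*625 = 2801 - 625 = 2176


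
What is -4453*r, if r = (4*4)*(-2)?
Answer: 142496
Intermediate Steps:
r = -32 (r = 16*(-2) = -32)
-4453*r = -4453*(-32) = 142496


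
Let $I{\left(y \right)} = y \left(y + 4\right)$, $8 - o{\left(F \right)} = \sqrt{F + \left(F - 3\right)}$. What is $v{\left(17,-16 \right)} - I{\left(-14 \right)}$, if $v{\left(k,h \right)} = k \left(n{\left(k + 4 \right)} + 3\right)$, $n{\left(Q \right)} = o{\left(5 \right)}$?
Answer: $47 - 17 \sqrt{7} \approx 2.0222$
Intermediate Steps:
$o{\left(F \right)} = 8 - \sqrt{-3 + 2 F}$ ($o{\left(F \right)} = 8 - \sqrt{F + \left(F - 3\right)} = 8 - \sqrt{F + \left(-3 + F\right)} = 8 - \sqrt{-3 + 2 F}$)
$n{\left(Q \right)} = 8 - \sqrt{7}$ ($n{\left(Q \right)} = 8 - \sqrt{-3 + 2 \cdot 5} = 8 - \sqrt{-3 + 10} = 8 - \sqrt{7}$)
$v{\left(k,h \right)} = k \left(11 - \sqrt{7}\right)$ ($v{\left(k,h \right)} = k \left(\left(8 - \sqrt{7}\right) + 3\right) = k \left(11 - \sqrt{7}\right)$)
$I{\left(y \right)} = y \left(4 + y\right)$
$v{\left(17,-16 \right)} - I{\left(-14 \right)} = 17 \left(11 - \sqrt{7}\right) - - 14 \left(4 - 14\right) = \left(187 - 17 \sqrt{7}\right) - \left(-14\right) \left(-10\right) = \left(187 - 17 \sqrt{7}\right) - 140 = 47 - 17 \sqrt{7}$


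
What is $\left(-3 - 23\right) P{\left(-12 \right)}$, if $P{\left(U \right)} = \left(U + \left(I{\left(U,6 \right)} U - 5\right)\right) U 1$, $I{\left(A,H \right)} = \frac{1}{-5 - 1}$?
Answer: $-4680$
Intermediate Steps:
$I{\left(A,H \right)} = - \frac{1}{6}$ ($I{\left(A,H \right)} = \frac{1}{-6} = - \frac{1}{6}$)
$P{\left(U \right)} = U \left(-5 + \frac{5 U}{6}\right)$ ($P{\left(U \right)} = \left(U - \left(5 + \frac{U}{6}\right)\right) U 1 = \left(-5 + \frac{5 U}{6}\right) U 1 = U \left(-5 + \frac{5 U}{6}\right) 1 = U \left(-5 + \frac{5 U}{6}\right)$)
$\left(-3 - 23\right) P{\left(-12 \right)} = \left(-3 - 23\right) \frac{5}{6} \left(-12\right) \left(-6 - 12\right) = - 26 \cdot \frac{5}{6} \left(-12\right) \left(-18\right) = \left(-26\right) 180 = -4680$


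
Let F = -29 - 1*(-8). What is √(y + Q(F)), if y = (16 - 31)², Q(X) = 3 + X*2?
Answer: √186 ≈ 13.638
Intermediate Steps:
F = -21 (F = -29 + 8 = -21)
Q(X) = 3 + 2*X
y = 225 (y = (-15)² = 225)
√(y + Q(F)) = √(225 + (3 + 2*(-21))) = √(225 + (3 - 42)) = √(225 - 39) = √186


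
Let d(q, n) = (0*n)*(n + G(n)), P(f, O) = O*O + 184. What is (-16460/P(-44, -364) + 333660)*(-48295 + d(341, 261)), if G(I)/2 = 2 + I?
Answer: -106900964003015/6634 ≈ -1.6114e+10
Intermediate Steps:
P(f, O) = 184 + O² (P(f, O) = O² + 184 = 184 + O²)
G(I) = 4 + 2*I (G(I) = 2*(2 + I) = 4 + 2*I)
d(q, n) = 0 (d(q, n) = (0*n)*(n + (4 + 2*n)) = 0*(4 + 3*n) = 0)
(-16460/P(-44, -364) + 333660)*(-48295 + d(341, 261)) = (-16460/(184 + (-364)²) + 333660)*(-48295 + 0) = (-16460/(184 + 132496) + 333660)*(-48295) = (-16460/132680 + 333660)*(-48295) = (-16460*1/132680 + 333660)*(-48295) = (-823/6634 + 333660)*(-48295) = (2213499617/6634)*(-48295) = -106900964003015/6634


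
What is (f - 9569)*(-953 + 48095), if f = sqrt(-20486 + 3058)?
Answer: -451101798 + 94284*I*sqrt(4357) ≈ -4.511e+8 + 6.2235e+6*I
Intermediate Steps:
f = 2*I*sqrt(4357) (f = sqrt(-17428) = 2*I*sqrt(4357) ≈ 132.02*I)
(f - 9569)*(-953 + 48095) = (2*I*sqrt(4357) - 9569)*(-953 + 48095) = (-9569 + 2*I*sqrt(4357))*47142 = -451101798 + 94284*I*sqrt(4357)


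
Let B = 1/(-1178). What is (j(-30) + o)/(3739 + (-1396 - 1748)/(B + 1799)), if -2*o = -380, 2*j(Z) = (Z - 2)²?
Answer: 495897714/2640021229 ≈ 0.18784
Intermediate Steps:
B = -1/1178 ≈ -0.00084890
j(Z) = (-2 + Z)²/2 (j(Z) = (Z - 2)²/2 = (-2 + Z)²/2)
o = 190 (o = -½*(-380) = 190)
(j(-30) + o)/(3739 + (-1396 - 1748)/(B + 1799)) = ((-2 - 30)²/2 + 190)/(3739 + (-1396 - 1748)/(-1/1178 + 1799)) = ((½)*(-32)² + 190)/(3739 - 3144/2119221/1178) = ((½)*1024 + 190)/(3739 - 3144*1178/2119221) = (512 + 190)/(3739 - 1234544/706407) = 702/(2640021229/706407) = 702*(706407/2640021229) = 495897714/2640021229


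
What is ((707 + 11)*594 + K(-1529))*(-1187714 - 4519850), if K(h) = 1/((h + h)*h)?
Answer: -5690843598642505190/2337841 ≈ -2.4342e+12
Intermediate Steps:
K(h) = 1/(2*h**2) (K(h) = 1/(((2*h))*h) = (1/(2*h))/h = 1/(2*h**2))
((707 + 11)*594 + K(-1529))*(-1187714 - 4519850) = ((707 + 11)*594 + (1/2)/(-1529)**2)*(-1187714 - 4519850) = (718*594 + (1/2)*(1/2337841))*(-5707564) = (426492 + 1/4675682)*(-5707564) = (1994140967545/4675682)*(-5707564) = -5690843598642505190/2337841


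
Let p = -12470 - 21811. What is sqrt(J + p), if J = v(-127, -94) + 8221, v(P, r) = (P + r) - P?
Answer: 3*I*sqrt(2906) ≈ 161.72*I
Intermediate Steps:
v(P, r) = r
J = 8127 (J = -94 + 8221 = 8127)
p = -34281
sqrt(J + p) = sqrt(8127 - 34281) = sqrt(-26154) = 3*I*sqrt(2906)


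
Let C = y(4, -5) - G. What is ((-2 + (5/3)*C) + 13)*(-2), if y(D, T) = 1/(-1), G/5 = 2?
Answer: 44/3 ≈ 14.667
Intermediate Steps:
G = 10 (G = 5*2 = 10)
y(D, T) = -1
C = -11 (C = -1 - 1*10 = -1 - 10 = -11)
((-2 + (5/3)*C) + 13)*(-2) = ((-2 + (5/3)*(-11)) + 13)*(-2) = ((-2 - 55/3) + 13)*(-2) = (-61/3 + 13)*(-2) = -22/3*(-2) = 44/3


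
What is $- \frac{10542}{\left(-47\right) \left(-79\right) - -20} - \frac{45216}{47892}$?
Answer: $- \frac{56139066}{14898403} \approx -3.7681$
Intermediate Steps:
$- \frac{10542}{\left(-47\right) \left(-79\right) - -20} - \frac{45216}{47892} = - \frac{10542}{3713 + 20} - \frac{3768}{3991} = - \frac{10542}{3733} - \frac{3768}{3991} = - \frac{56139066}{14898403}$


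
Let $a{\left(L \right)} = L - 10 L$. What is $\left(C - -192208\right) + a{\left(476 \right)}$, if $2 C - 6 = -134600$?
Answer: $120627$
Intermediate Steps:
$C = -67297$ ($C = 3 + \frac{1}{2} \left(-134600\right) = 3 - 67300 = -67297$)
$a{\left(L \right)} = - 9 L$
$\left(C - -192208\right) + a{\left(476 \right)} = \left(-67297 - -192208\right) - 4284 = \left(-67297 + 192208\right) - 4284 = 124911 - 4284 = 120627$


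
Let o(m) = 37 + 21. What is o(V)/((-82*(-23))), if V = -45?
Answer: 29/943 ≈ 0.030753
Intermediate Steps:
o(m) = 58
o(V)/((-82*(-23))) = 58/((-82*(-23))) = 58/1886 = 58*(1/1886) = 29/943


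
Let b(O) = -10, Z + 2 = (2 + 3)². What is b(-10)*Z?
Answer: -230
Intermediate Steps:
Z = 23 (Z = -2 + (2 + 3)² = -2 + 5² = -2 + 25 = 23)
b(-10)*Z = -10*23 = -230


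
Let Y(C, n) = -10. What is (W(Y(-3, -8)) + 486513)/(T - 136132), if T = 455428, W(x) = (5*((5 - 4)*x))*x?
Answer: 487013/319296 ≈ 1.5253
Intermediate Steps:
W(x) = 5*x**2 (W(x) = (5*(1*x))*x = (5*x)*x = 5*x**2)
(W(Y(-3, -8)) + 486513)/(T - 136132) = (5*(-10)**2 + 486513)/(455428 - 136132) = (5*100 + 486513)/319296 = (500 + 486513)*(1/319296) = 487013*(1/319296) = 487013/319296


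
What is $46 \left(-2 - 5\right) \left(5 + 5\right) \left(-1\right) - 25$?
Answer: $3195$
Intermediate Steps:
$46 \left(-2 - 5\right) \left(5 + 5\right) \left(-1\right) - 25 = 46 \left(-7\right) 10 \left(-1\right) - 25 = 46 \left(\left(-70\right) \left(-1\right)\right) - 25 = 46 \cdot 70 - 25 = 3220 - 25 = 3195$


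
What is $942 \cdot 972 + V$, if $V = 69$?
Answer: $915693$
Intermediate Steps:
$942 \cdot 972 + V = 942 \cdot 972 + 69 = 915624 + 69 = 915693$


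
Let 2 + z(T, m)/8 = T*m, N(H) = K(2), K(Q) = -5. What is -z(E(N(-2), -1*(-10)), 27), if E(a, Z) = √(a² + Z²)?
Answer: 16 - 1080*√5 ≈ -2399.0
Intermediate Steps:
N(H) = -5
E(a, Z) = √(Z² + a²)
z(T, m) = -16 + 8*T*m (z(T, m) = -16 + 8*(T*m) = -16 + 8*T*m)
-z(E(N(-2), -1*(-10)), 27) = -(-16 + 8*√((-1*(-10))² + (-5)²)*27) = -(-16 + 8*√(10² + 25)*27) = -(-16 + 8*√(100 + 25)*27) = -(-16 + 8*√125*27) = -(-16 + 8*(5*√5)*27) = -(-16 + 1080*√5) = 16 - 1080*√5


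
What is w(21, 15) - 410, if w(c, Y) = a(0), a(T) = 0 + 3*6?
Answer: -392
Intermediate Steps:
a(T) = 18 (a(T) = 0 + 18 = 18)
w(c, Y) = 18
w(21, 15) - 410 = 18 - 410 = -392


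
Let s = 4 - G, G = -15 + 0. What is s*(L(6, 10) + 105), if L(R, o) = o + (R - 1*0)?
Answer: 2299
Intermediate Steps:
G = -15
s = 19 (s = 4 - 1*(-15) = 4 + 15 = 19)
L(R, o) = R + o (L(R, o) = o + (R + 0) = o + R = R + o)
s*(L(6, 10) + 105) = 19*((6 + 10) + 105) = 19*(16 + 105) = 19*121 = 2299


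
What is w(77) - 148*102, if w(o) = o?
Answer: -15019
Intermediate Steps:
w(77) - 148*102 = 77 - 148*102 = 77 - 15096 = -15019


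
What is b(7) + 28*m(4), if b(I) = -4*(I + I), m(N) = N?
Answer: 56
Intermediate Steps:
b(I) = -8*I
b(7) + 28*m(4) = -8*7 + 28*4 = -56 + 112 = 56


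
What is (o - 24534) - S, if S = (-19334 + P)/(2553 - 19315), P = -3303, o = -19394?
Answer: -736343773/16762 ≈ -43929.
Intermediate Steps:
S = 22637/16762 (S = (-19334 - 3303)/(2553 - 19315) = -22637/(-16762) = -22637*(-1/16762) = 22637/16762 ≈ 1.3505)
(o - 24534) - S = (-19394 - 24534) - 1*22637/16762 = -43928 - 22637/16762 = -736343773/16762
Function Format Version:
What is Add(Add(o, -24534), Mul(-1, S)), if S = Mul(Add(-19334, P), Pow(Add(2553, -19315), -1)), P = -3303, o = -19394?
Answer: Rational(-736343773, 16762) ≈ -43929.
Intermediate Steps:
S = Rational(22637, 16762) (S = Mul(Add(-19334, -3303), Pow(Add(2553, -19315), -1)) = Mul(-22637, Pow(-16762, -1)) = Mul(-22637, Rational(-1, 16762)) = Rational(22637, 16762) ≈ 1.3505)
Add(Add(o, -24534), Mul(-1, S)) = Add(Add(-19394, -24534), Mul(-1, Rational(22637, 16762))) = Add(-43928, Rational(-22637, 16762)) = Rational(-736343773, 16762)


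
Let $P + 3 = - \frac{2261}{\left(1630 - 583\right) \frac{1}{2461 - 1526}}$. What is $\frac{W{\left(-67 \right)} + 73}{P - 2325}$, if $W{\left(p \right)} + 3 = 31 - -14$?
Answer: $- \frac{120405}{4551451} \approx -0.026454$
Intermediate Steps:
$W{\left(p \right)} = 42$ ($W{\left(p \right)} = -3 + \left(31 - -14\right) = -3 + \left(31 + 14\right) = -3 + 45 = 42$)
$P = - \frac{2117176}{1047}$ ($P = -3 - \frac{2261}{\left(1630 - 583\right) \frac{1}{2461 - 1526}} = -3 - \frac{2261}{1047 \cdot \frac{1}{935}} = -3 - \frac{2261}{\frac{1047}{935}} = -3 - \frac{2114035}{1047} = - \frac{2117176}{1047} \approx -2022.1$)
$\frac{W{\left(-67 \right)} + 73}{P - 2325} = \frac{42 + 73}{- \frac{2117176}{1047} - 2325} = \frac{115}{- \frac{4551451}{1047}} = 115 \left(- \frac{1047}{4551451}\right) = - \frac{120405}{4551451}$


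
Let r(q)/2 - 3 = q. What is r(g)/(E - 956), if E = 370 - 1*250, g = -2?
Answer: -1/418 ≈ -0.0023923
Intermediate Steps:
r(q) = 6 + 2*q
E = 120 (E = 370 - 250 = 120)
r(g)/(E - 956) = (6 + 2*(-2))/(120 - 956) = (6 - 4)/(-836) = 2*(-1/836) = -1/418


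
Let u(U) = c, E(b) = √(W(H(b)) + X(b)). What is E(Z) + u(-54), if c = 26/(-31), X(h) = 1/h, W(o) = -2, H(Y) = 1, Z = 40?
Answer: -26/31 + I*√790/20 ≈ -0.83871 + 1.4053*I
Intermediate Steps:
E(b) = √(-2 + 1/b)
c = -26/31 (c = 26*(-1/31) = -26/31 ≈ -0.83871)
u(U) = -26/31
E(Z) + u(-54) = √(-2 + 1/40) - 26/31 = √(-79/40) - 26/31 = I*√790/20 - 26/31 = -26/31 + I*√790/20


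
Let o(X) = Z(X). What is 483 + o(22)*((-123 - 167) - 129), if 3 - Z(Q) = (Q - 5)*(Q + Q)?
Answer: 312638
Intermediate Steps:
Z(Q) = 3 - 2*Q*(-5 + Q) (Z(Q) = 3 - (Q - 5)*(Q + Q) = 3 - (-5 + Q)*2*Q = 3 - 2*Q*(-5 + Q))
o(X) = 3 - 2*X**2 + 10*X
483 + o(22)*((-123 - 167) - 129) = 483 + (3 - 2*22**2 + 10*22)*((-123 - 167) - 129) = 483 + (3 - 2*484 + 220)*(-290 - 129) = 483 + (3 - 968 + 220)*(-419) = 483 - 745*(-419) = 483 + 312155 = 312638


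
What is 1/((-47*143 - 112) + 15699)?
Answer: 1/8866 ≈ 0.00011279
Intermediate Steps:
1/((-47*143 - 112) + 15699) = 1/((-6721 - 112) + 15699) = 1/(-6833 + 15699) = 1/8866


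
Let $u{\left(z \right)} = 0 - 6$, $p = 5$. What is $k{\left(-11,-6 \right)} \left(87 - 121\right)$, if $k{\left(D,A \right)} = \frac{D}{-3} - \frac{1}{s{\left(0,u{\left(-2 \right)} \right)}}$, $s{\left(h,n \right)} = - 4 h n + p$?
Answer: $- \frac{1768}{15} \approx -117.87$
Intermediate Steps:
$u{\left(z \right)} = -6$ ($u{\left(z \right)} = 0 - 6 = -6$)
$s{\left(h,n \right)} = 5 - 4 h n$ ($s{\left(h,n \right)} = - 4 h n + 5 = 5 - 4 h n$)
$k{\left(D,A \right)} = - \frac{1}{5} - \frac{D}{3}$ ($k{\left(D,A \right)} = \frac{D}{-3} - \frac{1}{5 - 0 \left(-6\right)} = D \left(- \frac{1}{3}\right) - \frac{1}{5 + 0} = - \frac{D}{3} - \frac{1}{5} = - \frac{1}{5} - \frac{D}{3}$)
$k{\left(-11,-6 \right)} \left(87 - 121\right) = \left(- \frac{1}{5} - - \frac{11}{3}\right) \left(87 - 121\right) = \left(- \frac{1}{5} + \frac{11}{3}\right) \left(-34\right) = \frac{52}{15} \left(-34\right) = - \frac{1768}{15}$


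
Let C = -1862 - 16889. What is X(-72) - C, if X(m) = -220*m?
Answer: 34591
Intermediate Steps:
C = -18751
X(-72) - C = -220*(-72) - 1*(-18751) = 15840 + 18751 = 34591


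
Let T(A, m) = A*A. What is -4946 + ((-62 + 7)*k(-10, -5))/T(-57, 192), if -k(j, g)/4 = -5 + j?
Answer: -5357618/1083 ≈ -4947.0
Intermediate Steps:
k(j, g) = 20 - 4*j (k(j, g) = -4*(-5 + j) = 20 - 4*j)
T(A, m) = A**2
-4946 + ((-62 + 7)*k(-10, -5))/T(-57, 192) = -4946 + ((-62 + 7)*(20 - 4*(-10)))/((-57)**2) = -4946 - 55*(20 + 40)/3249 = -4946 - 55*60*(1/3249) = -4946 - 3300*1/3249 = -4946 - 1100/1083 = -5357618/1083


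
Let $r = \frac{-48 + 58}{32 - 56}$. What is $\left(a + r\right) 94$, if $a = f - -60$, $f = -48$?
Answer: $\frac{6533}{6} \approx 1088.8$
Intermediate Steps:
$r = - \frac{5}{12}$ ($r = \frac{10}{-24} = 10 \left(- \frac{1}{24}\right) = - \frac{5}{12} \approx -0.41667$)
$a = 12$ ($a = -48 - -60 = -48 + 60 = 12$)
$\left(a + r\right) 94 = \left(12 - \frac{5}{12}\right) 94 = \frac{139}{12} \cdot 94 = \frac{6533}{6}$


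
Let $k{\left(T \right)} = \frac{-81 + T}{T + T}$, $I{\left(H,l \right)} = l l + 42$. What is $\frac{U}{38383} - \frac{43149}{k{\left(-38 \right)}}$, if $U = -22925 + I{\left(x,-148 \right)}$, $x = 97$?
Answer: $- \frac{125870409593}{4567577} \approx -27557.0$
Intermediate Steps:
$I{\left(H,l \right)} = 42 + l^{2}$ ($I{\left(H,l \right)} = l^{2} + 42 = 42 + l^{2}$)
$k{\left(T \right)} = \frac{-81 + T}{2 T}$
$U = -979$ ($U = -22925 + \left(42 + \left(-148\right)^{2}\right) = -22925 + \left(42 + 21904\right) = -22925 + 21946 = -979$)
$\frac{U}{38383} - \frac{43149}{k{\left(-38 \right)}} = - \frac{979}{38383} - \frac{43149}{\frac{1}{2} \frac{1}{-38} \left(-81 - 38\right)} = \left(-979\right) \frac{1}{38383} - \frac{43149}{\frac{1}{2} \left(- \frac{1}{38}\right) \left(-119\right)} = - \frac{979}{38383} - \frac{43149}{\frac{119}{76}} = - \frac{979}{38383} - \frac{3279324}{119} = - \frac{125870409593}{4567577}$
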